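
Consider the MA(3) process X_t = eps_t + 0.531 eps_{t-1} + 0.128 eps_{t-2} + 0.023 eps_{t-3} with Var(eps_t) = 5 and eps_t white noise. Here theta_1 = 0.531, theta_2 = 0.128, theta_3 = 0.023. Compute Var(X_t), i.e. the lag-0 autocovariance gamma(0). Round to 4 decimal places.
\gamma(0) = 6.4944

For an MA(q) process X_t = eps_t + sum_i theta_i eps_{t-i} with
Var(eps_t) = sigma^2, the variance is
  gamma(0) = sigma^2 * (1 + sum_i theta_i^2).
  sum_i theta_i^2 = (0.531)^2 + (0.128)^2 + (0.023)^2 = 0.281961 + 0.016384 + 0.000529 = 0.298874.
  gamma(0) = 5 * (1 + 0.298874) = 5 * 1.298874 = 6.49437, which rounds to 6.4944.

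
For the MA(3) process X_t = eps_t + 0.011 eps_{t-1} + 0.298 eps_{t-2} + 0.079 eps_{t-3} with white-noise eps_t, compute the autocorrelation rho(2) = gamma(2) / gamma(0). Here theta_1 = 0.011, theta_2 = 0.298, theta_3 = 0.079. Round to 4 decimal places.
\rho(2) = 0.2729

For an MA(q) process with theta_0 = 1, the autocovariance is
  gamma(k) = sigma^2 * sum_{i=0..q-k} theta_i * theta_{i+k},
and rho(k) = gamma(k) / gamma(0). Sigma^2 cancels.
  numerator   = (1)*(0.298) + (0.011)*(0.079) = 0.298869.
  denominator = (1)^2 + (0.011)^2 + (0.298)^2 + (0.079)^2 = 1.095166.
  rho(2) = 0.298869 / 1.095166 = 0.2729.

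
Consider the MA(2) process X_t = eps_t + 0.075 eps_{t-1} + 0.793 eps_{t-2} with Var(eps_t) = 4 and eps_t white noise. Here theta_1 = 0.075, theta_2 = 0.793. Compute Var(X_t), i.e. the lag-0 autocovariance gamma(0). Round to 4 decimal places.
\gamma(0) = 6.5379

For an MA(q) process X_t = eps_t + sum_i theta_i eps_{t-i} with
Var(eps_t) = sigma^2, the variance is
  gamma(0) = sigma^2 * (1 + sum_i theta_i^2).
  sum_i theta_i^2 = (0.075)^2 + (0.793)^2 = 0.005625 + 0.628849 = 0.634474.
  gamma(0) = 4 * (1 + 0.634474) = 4 * 1.634474 = 6.537896, which rounds to 6.5379.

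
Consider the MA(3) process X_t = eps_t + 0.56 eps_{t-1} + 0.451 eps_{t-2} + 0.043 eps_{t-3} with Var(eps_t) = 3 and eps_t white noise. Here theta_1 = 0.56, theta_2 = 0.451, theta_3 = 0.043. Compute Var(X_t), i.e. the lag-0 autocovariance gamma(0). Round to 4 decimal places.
\gamma(0) = 4.5566

For an MA(q) process X_t = eps_t + sum_i theta_i eps_{t-i} with
Var(eps_t) = sigma^2, the variance is
  gamma(0) = sigma^2 * (1 + sum_i theta_i^2).
  sum_i theta_i^2 = (0.56)^2 + (0.451)^2 + (0.043)^2 = 0.3136 + 0.203401 + 0.001849 = 0.51885.
  gamma(0) = 3 * (1 + 0.51885) = 3 * 1.51885 = 4.55655, which rounds to 4.5566.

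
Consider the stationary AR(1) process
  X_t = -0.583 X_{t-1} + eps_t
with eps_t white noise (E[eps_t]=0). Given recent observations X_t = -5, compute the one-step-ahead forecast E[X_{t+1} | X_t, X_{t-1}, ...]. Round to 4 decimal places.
E[X_{t+1} \mid \mathcal F_t] = 2.9150

For an AR(p) model X_t = c + sum_i phi_i X_{t-i} + eps_t, the
one-step-ahead conditional mean is
  E[X_{t+1} | X_t, ...] = c + sum_i phi_i X_{t+1-i}.
Substitute known values:
  E[X_{t+1} | ...] = (-0.583) * (-5)
                   = 2.9150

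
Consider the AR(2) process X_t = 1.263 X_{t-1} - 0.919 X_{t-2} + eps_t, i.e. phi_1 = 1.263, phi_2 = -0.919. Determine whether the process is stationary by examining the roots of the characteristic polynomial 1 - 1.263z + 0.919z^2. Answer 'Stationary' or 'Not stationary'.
\text{Stationary}

The AR(p) characteristic polynomial is P(z) = 1 - 1.263z + 0.919z^2.
Stationarity requires all roots to lie outside the unit circle, i.e. |z| > 1 for every root.
Set 1 + (-1.263) z + (0.919) z^2 = 0, i.e. a z^2 + b z + c = 0 with a = 0.919, b = -1.263, c = 1.
Discriminant D = b^2 - 4ac = (-1.263)^2 - 4*(0.919)*1 = 1.595169 - (3.676) = -2.080831.
D < 0, so the roots are the complex-conjugate pair z = (-b +/- i sqrt(-D)) / (2a) = 0.6872 +/- 0.7848i.
For a conjugate pair |z|^2 = z * conj(z) = (product of roots) = c/a = 1/(0.919) = 1.088139, so |z| = sqrt(1.088139) = 1.0431 for both roots.
Moduli of all roots: 1.0431, 1.0431.
All moduli strictly greater than 1? Yes.
Verdict: Stationary.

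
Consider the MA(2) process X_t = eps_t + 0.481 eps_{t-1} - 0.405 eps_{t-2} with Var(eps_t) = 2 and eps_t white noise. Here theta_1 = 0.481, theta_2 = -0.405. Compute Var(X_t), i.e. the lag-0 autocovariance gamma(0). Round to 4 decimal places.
\gamma(0) = 2.7908

For an MA(q) process X_t = eps_t + sum_i theta_i eps_{t-i} with
Var(eps_t) = sigma^2, the variance is
  gamma(0) = sigma^2 * (1 + sum_i theta_i^2).
  sum_i theta_i^2 = (0.481)^2 + (-0.405)^2 = 0.231361 + 0.164025 = 0.395386.
  gamma(0) = 2 * (1 + 0.395386) = 2 * 1.395386 = 2.790772, which rounds to 2.7908.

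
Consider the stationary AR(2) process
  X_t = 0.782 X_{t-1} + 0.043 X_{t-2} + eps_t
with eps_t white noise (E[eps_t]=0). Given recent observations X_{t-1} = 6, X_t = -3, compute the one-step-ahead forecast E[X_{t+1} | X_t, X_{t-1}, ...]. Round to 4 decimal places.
E[X_{t+1} \mid \mathcal F_t] = -2.0880

For an AR(p) model X_t = c + sum_i phi_i X_{t-i} + eps_t, the
one-step-ahead conditional mean is
  E[X_{t+1} | X_t, ...] = c + sum_i phi_i X_{t+1-i}.
Substitute known values:
  E[X_{t+1} | ...] = (0.782) * (-3) + (0.043) * (6)
                   = -2.0880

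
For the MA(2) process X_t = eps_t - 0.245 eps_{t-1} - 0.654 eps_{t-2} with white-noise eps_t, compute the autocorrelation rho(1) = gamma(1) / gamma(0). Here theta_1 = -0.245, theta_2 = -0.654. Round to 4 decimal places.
\rho(1) = -0.0570

For an MA(q) process with theta_0 = 1, the autocovariance is
  gamma(k) = sigma^2 * sum_{i=0..q-k} theta_i * theta_{i+k},
and rho(k) = gamma(k) / gamma(0). Sigma^2 cancels.
  numerator   = (1)*(-0.245) + (-0.245)*(-0.654) = -0.08477.
  denominator = (1)^2 + (-0.245)^2 + (-0.654)^2 = 1.487741.
  rho(1) = -0.08477 / 1.487741 = -0.0570.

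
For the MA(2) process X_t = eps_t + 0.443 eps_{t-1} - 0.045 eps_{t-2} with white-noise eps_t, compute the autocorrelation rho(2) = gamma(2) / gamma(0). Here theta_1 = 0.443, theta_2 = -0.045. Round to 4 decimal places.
\rho(2) = -0.0376

For an MA(q) process with theta_0 = 1, the autocovariance is
  gamma(k) = sigma^2 * sum_{i=0..q-k} theta_i * theta_{i+k},
and rho(k) = gamma(k) / gamma(0). Sigma^2 cancels.
  numerator   = (1)*(-0.045) = -0.045.
  denominator = (1)^2 + (0.443)^2 + (-0.045)^2 = 1.198274.
  rho(2) = -0.045 / 1.198274 = -0.0376.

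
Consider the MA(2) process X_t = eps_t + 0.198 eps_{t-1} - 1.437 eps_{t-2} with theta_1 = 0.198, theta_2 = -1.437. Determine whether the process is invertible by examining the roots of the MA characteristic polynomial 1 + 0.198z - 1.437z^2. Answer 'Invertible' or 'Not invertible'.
\text{Not invertible}

The MA(q) characteristic polynomial is P(z) = 1 + 0.198z - 1.437z^2.
Invertibility requires all roots to lie outside the unit circle, i.e. |z| > 1 for every root.
Set 1 + (0.198) z + (-1.437) z^2 = 0, i.e. a z^2 + b z + c = 0 with a = -1.437, b = 0.198, c = 1.
Discriminant D = b^2 - 4ac = (0.198)^2 - 4*(-1.437)*1 = 0.039204 - (-5.748) = 5.787204.
D >= 0, so the roots are real: z = (-b +/- sqrt(D)) / (2a) = (-0.198 +/- 2.405661) / (-2.874).
  z_1 = (-0.198 + 2.405661) / (-2.874) = -0.7681,   |z_1| = 0.7681.
  z_2 = (-0.198 - 2.405661) / (-2.874) = 0.9059,   |z_2| = 0.9059.
Moduli of all roots: 0.7681, 0.9059.
All moduli strictly greater than 1? No.
Verdict: Not invertible.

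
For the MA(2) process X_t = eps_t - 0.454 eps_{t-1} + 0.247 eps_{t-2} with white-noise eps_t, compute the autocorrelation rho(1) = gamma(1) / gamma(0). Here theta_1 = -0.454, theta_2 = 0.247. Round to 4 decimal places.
\rho(1) = -0.4468

For an MA(q) process with theta_0 = 1, the autocovariance is
  gamma(k) = sigma^2 * sum_{i=0..q-k} theta_i * theta_{i+k},
and rho(k) = gamma(k) / gamma(0). Sigma^2 cancels.
  numerator   = (1)*(-0.454) + (-0.454)*(0.247) = -0.566138.
  denominator = (1)^2 + (-0.454)^2 + (0.247)^2 = 1.267125.
  rho(1) = -0.566138 / 1.267125 = -0.4468.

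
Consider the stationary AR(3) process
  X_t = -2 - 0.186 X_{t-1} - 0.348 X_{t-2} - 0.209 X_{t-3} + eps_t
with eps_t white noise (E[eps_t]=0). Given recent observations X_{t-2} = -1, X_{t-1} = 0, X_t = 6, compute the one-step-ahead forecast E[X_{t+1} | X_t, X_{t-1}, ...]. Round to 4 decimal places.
E[X_{t+1} \mid \mathcal F_t] = -2.9070

For an AR(p) model X_t = c + sum_i phi_i X_{t-i} + eps_t, the
one-step-ahead conditional mean is
  E[X_{t+1} | X_t, ...] = c + sum_i phi_i X_{t+1-i}.
Substitute known values:
  E[X_{t+1} | ...] = -2 + (-0.186) * (6) + (-0.348) * (0) + (-0.209) * (-1)
                   = -2.9070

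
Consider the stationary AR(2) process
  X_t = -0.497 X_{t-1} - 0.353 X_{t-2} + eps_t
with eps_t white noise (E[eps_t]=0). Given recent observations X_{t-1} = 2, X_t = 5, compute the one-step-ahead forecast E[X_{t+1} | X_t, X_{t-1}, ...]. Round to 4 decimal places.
E[X_{t+1} \mid \mathcal F_t] = -3.1910

For an AR(p) model X_t = c + sum_i phi_i X_{t-i} + eps_t, the
one-step-ahead conditional mean is
  E[X_{t+1} | X_t, ...] = c + sum_i phi_i X_{t+1-i}.
Substitute known values:
  E[X_{t+1} | ...] = (-0.497) * (5) + (-0.353) * (2)
                   = -3.1910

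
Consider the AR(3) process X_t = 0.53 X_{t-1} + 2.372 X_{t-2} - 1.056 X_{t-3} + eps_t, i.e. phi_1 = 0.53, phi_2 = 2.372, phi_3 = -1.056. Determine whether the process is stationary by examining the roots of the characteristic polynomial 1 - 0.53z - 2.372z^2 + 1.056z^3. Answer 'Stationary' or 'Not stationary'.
\text{Not stationary}

The AR(p) characteristic polynomial is P(z) = 1 - 0.53z - 2.372z^2 + 1.056z^3.
Stationarity requires all roots to lie outside the unit circle, i.e. |z| > 1 for every root.
Degree 3: look for a simple real root z0 first, then factor out (1 - z/z0) and solve the remaining quadratic.
Testing z0 = 0.625: P(0.625) = 1 + (-0.53)(0.625) + (-2.372)(0.625)^2 + (1.056)(0.625)^3
  = 1 + (-0.33125) + (-0.926562) + (0.257812) = 0.  So z_0 = 0.625 is a root, |z_0| = 0.625.
Divide out the factor (1 - 1.6 z) = (1 - z/z0) (since 1/z0 = 1.6):
  P(z) = (1 - 1.6 z)(1 + (1.07) z + (-0.66) z^2)
  [check: z-coef 1.07 - (1.6) = -0.53; z^2-coef -0.66 - (1.6)(1.07) = -2.372; z^3-coef -(1.6)(-0.66) = 1.056.]
Remaining roots from the quadratic factor 1 + (1.07) z + (-0.66) z^2:
  Set 1 + (1.07) z + (-0.66) z^2 = 0, i.e. a z^2 + b z + c = 0 with a = -0.66, b = 1.07, c = 1.
  Discriminant D = b^2 - 4ac = (1.07)^2 - 4*(-0.66)*1 = 1.1449 - (-2.64) = 3.7849.
  D >= 0, so the roots are real: z = (-b +/- sqrt(D)) / (2a) = (-1.07 +/- 1.945482) / (-1.32).
    z_1 = (-1.07 + 1.945482) / (-1.32) = -0.6632,   |z_1| = 0.6632.
    z_2 = (-1.07 - 1.945482) / (-1.32) = 2.2845,   |z_2| = 2.2845.
Moduli of all roots: 0.6250, 0.6632, 2.2845.
All moduli strictly greater than 1? No.
Verdict: Not stationary.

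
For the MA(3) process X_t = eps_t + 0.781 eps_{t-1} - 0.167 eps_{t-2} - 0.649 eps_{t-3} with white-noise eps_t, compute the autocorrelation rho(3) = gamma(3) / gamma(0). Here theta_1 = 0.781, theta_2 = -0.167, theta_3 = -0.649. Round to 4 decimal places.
\rho(3) = -0.3152

For an MA(q) process with theta_0 = 1, the autocovariance is
  gamma(k) = sigma^2 * sum_{i=0..q-k} theta_i * theta_{i+k},
and rho(k) = gamma(k) / gamma(0). Sigma^2 cancels.
  numerator   = (1)*(-0.649) = -0.649.
  denominator = (1)^2 + (0.781)^2 + (-0.167)^2 + (-0.649)^2 = 2.059051.
  rho(3) = -0.649 / 2.059051 = -0.3152.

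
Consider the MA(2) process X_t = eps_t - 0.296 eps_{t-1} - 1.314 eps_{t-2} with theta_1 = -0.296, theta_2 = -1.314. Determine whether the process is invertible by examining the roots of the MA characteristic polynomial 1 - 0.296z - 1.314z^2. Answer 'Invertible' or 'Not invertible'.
\text{Not invertible}

The MA(q) characteristic polynomial is P(z) = 1 - 0.296z - 1.314z^2.
Invertibility requires all roots to lie outside the unit circle, i.e. |z| > 1 for every root.
Set 1 + (-0.296) z + (-1.314) z^2 = 0, i.e. a z^2 + b z + c = 0 with a = -1.314, b = -0.296, c = 1.
Discriminant D = b^2 - 4ac = (-0.296)^2 - 4*(-1.314)*1 = 0.087616 - (-5.256) = 5.343616.
D >= 0, so the roots are real: z = (-b +/- sqrt(D)) / (2a) = (0.296 +/- 2.311626) / (-2.628).
  z_1 = (0.296 + 2.311626) / (-2.628) = -0.9922,   |z_1| = 0.9922.
  z_2 = (0.296 - 2.311626) / (-2.628) = 0.767,   |z_2| = 0.767.
Moduli of all roots: 0.9922, 0.7670.
All moduli strictly greater than 1? No.
Verdict: Not invertible.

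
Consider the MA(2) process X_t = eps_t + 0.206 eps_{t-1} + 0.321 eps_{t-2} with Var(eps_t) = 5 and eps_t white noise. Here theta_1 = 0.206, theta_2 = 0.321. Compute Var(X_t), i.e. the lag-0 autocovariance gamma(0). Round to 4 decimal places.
\gamma(0) = 5.7274

For an MA(q) process X_t = eps_t + sum_i theta_i eps_{t-i} with
Var(eps_t) = sigma^2, the variance is
  gamma(0) = sigma^2 * (1 + sum_i theta_i^2).
  sum_i theta_i^2 = (0.206)^2 + (0.321)^2 = 0.042436 + 0.103041 = 0.145477.
  gamma(0) = 5 * (1 + 0.145477) = 5 * 1.145477 = 5.727385, which rounds to 5.7274.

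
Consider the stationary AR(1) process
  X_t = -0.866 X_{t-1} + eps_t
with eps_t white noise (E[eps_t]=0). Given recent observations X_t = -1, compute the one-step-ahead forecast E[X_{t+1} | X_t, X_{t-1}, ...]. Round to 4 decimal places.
E[X_{t+1} \mid \mathcal F_t] = 0.8660

For an AR(p) model X_t = c + sum_i phi_i X_{t-i} + eps_t, the
one-step-ahead conditional mean is
  E[X_{t+1} | X_t, ...] = c + sum_i phi_i X_{t+1-i}.
Substitute known values:
  E[X_{t+1} | ...] = (-0.866) * (-1)
                   = 0.8660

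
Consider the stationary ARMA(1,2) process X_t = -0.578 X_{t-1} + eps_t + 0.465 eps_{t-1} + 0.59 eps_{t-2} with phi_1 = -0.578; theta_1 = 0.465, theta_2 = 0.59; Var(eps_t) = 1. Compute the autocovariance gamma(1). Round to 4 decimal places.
\gamma(1) = -0.5598

Multiply the model equation by X_{t-k} and take expectations. With theta_0 = psi_0 = 1 and psi_j the MA(infinity) weights, this gives
  gamma(k) - sum_i phi_i gamma(k-i) = c_k,
  c_k = sigma^2 * sum_{j=k..q} theta_j psi_{j-k}   (c_k = 0 for k > q),
using gamma(-m) = gamma(m).
psi-weights needed (psi_j = theta_j + sum_i phi_i psi_{j-i}):
  psi_1 = theta_1 + phi_1 = 0.465 + (-0.578) = -0.113
  psi_2 = theta_2 + phi_1 psi_1 = 0.59 + (-0.578)(-0.113) = 0.655314
Right-hand sides:
  c_0 = sigma^2 (1 + theta_1 psi_1 + theta_2 psi_2) = 1 * (1 + (0.465)(-0.113) + (0.59)(0.655314)) = 1 * 1.33409 = 1.33409
  c_1 = sigma^2 (theta_1 + theta_2 psi_1) = 1 * (0.465 + (0.59)(-0.113)) = 0.39833
  c_2 = sigma^2 theta_2 = 1 * (0.59) = 0.59
Equations for k = 0 and k = 1 (AR order 1):
  gamma(0) = phi_1 gamma(1) + c_0
  gamma(1) = phi_1 gamma(0) + c_1
Substituting the second into the first: gamma(0) (1 - phi_1^2) = c_0 + phi_1 c_1, so
  gamma(0) = (c_0 + phi_1 c_1) / (1 - phi_1^2) = (1.33409 + (-0.578)(0.39833)) / (1 - (-0.578)^2) = 1.103856 / 0.665916 = 1.65765.
  gamma(1) = phi_1 gamma(0) + c_1 = (-0.578)(1.65765) + (0.39833) = -0.559792.
Therefore gamma(1) = -0.5598 (to 4 decimal places).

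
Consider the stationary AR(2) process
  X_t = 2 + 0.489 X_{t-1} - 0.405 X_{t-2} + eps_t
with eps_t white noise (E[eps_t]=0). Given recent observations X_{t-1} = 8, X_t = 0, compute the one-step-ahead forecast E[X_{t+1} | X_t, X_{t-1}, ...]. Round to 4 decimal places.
E[X_{t+1} \mid \mathcal F_t] = -1.2400

For an AR(p) model X_t = c + sum_i phi_i X_{t-i} + eps_t, the
one-step-ahead conditional mean is
  E[X_{t+1} | X_t, ...] = c + sum_i phi_i X_{t+1-i}.
Substitute known values:
  E[X_{t+1} | ...] = 2 + (0.489) * (0) + (-0.405) * (8)
                   = -1.2400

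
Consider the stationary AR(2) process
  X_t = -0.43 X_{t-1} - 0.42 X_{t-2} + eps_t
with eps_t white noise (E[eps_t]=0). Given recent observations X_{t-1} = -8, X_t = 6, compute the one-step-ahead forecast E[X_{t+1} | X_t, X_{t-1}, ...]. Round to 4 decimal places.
E[X_{t+1} \mid \mathcal F_t] = 0.7800

For an AR(p) model X_t = c + sum_i phi_i X_{t-i} + eps_t, the
one-step-ahead conditional mean is
  E[X_{t+1} | X_t, ...] = c + sum_i phi_i X_{t+1-i}.
Substitute known values:
  E[X_{t+1} | ...] = (-0.43) * (6) + (-0.42) * (-8)
                   = 0.7800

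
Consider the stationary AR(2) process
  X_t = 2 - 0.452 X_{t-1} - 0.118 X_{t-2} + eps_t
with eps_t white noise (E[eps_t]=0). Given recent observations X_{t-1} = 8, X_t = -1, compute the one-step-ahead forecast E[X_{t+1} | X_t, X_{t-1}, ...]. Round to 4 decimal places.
E[X_{t+1} \mid \mathcal F_t] = 1.5080

For an AR(p) model X_t = c + sum_i phi_i X_{t-i} + eps_t, the
one-step-ahead conditional mean is
  E[X_{t+1} | X_t, ...] = c + sum_i phi_i X_{t+1-i}.
Substitute known values:
  E[X_{t+1} | ...] = 2 + (-0.452) * (-1) + (-0.118) * (8)
                   = 1.5080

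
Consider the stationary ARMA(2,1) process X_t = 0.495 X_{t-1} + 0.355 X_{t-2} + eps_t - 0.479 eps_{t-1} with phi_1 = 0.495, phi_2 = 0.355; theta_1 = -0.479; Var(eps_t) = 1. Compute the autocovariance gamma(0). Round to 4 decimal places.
\gamma(0) = 1.3758

Multiply the model equation by X_{t-k} and take expectations. With theta_0 = psi_0 = 1 and psi_j the MA(infinity) weights, this gives
  gamma(k) - sum_i phi_i gamma(k-i) = c_k,
  c_k = sigma^2 * sum_{j=k..q} theta_j psi_{j-k}   (c_k = 0 for k > q),
using gamma(-m) = gamma(m).
psi-weights needed (psi_j = theta_j + sum_i phi_i psi_{j-i}):
  psi_1 = theta_1 + phi_1 = -0.479 + (0.495) = 0.016
Right-hand sides:
  c_0 = sigma^2 (1 + theta_1 psi_1) = 1 * (1 + (-0.479)(0.016)) = 1 * 0.992336 = 0.992336
  c_1 = sigma^2 theta_1 = 1 * (-0.479) = -0.479
  c_2 = 0
Equations for k = 0, 1, 2 (AR order 2, c_2 = 0):
  (E0) gamma(0) = phi_1 gamma(1) + phi_2 gamma(2) + c_0
  (E1) gamma(1) = phi_1 gamma(0) + phi_2 gamma(1) + c_1
  (E2) gamma(2) = phi_1 gamma(1) + phi_2 gamma(0)
From (E1): gamma(1) = A gamma(0) + B with
  A = phi_1 / (1 - phi_2) = 0.495 / 0.645 = 0.767442,   B = c_1 / (1 - phi_2) = -0.479 / 0.645 = -0.742636.
Insert (E2) into (E0): gamma(0) (1 - phi_2^2) = phi_1 (1 + phi_2) gamma(1) + c_0.
  phi_1 (1 + phi_2) = (0.495)(1.355) = 0.670725,   1 - phi_2^2 = 0.873975.
Replace gamma(1) by A gamma(0) + B and collect gamma(0):
  gamma(0) [0.873975 - (0.670725)(0.767442)] = (0.670725)(-0.742636) + 0.992336
  gamma(0) * 0.359233 = 0.494232
  gamma(0) = 0.494232 / 0.359233 = 1.375799.
Therefore gamma(0) = 1.3758 (to 4 decimal places).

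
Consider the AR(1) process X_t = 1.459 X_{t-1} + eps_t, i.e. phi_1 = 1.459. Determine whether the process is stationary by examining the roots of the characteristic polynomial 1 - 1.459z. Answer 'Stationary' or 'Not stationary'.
\text{Not stationary}

The AR(p) characteristic polynomial is P(z) = 1 - 1.459z.
Stationarity requires all roots to lie outside the unit circle, i.e. |z| > 1 for every root.
This is linear in z: 1 + (-1.459) z = 0  =>  z = -1/(-1.459) = 0.685401,  |z| = 0.685401.
Moduli of all roots: 0.6854.
All moduli strictly greater than 1? No.
Verdict: Not stationary.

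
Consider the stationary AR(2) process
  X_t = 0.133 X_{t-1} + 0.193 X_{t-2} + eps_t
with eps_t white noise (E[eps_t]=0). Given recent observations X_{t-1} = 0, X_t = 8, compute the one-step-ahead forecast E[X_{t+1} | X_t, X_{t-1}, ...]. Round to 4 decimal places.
E[X_{t+1} \mid \mathcal F_t] = 1.0640

For an AR(p) model X_t = c + sum_i phi_i X_{t-i} + eps_t, the
one-step-ahead conditional mean is
  E[X_{t+1} | X_t, ...] = c + sum_i phi_i X_{t+1-i}.
Substitute known values:
  E[X_{t+1} | ...] = (0.133) * (8) + (0.193) * (0)
                   = 1.0640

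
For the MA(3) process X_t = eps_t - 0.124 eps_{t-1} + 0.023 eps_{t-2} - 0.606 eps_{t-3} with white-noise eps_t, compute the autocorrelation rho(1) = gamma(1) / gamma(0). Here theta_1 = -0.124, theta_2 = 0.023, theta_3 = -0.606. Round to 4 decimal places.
\rho(1) = -0.1018

For an MA(q) process with theta_0 = 1, the autocovariance is
  gamma(k) = sigma^2 * sum_{i=0..q-k} theta_i * theta_{i+k},
and rho(k) = gamma(k) / gamma(0). Sigma^2 cancels.
  numerator   = (1)*(-0.124) + (-0.124)*(0.023) + (0.023)*(-0.606) = -0.14079.
  denominator = (1)^2 + (-0.124)^2 + (0.023)^2 + (-0.606)^2 = 1.383141.
  rho(1) = -0.14079 / 1.383141 = -0.1018.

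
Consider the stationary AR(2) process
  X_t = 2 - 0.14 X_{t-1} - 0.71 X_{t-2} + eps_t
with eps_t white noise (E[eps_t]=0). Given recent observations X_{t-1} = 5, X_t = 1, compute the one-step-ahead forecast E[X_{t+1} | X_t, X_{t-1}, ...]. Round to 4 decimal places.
E[X_{t+1} \mid \mathcal F_t] = -1.6900

For an AR(p) model X_t = c + sum_i phi_i X_{t-i} + eps_t, the
one-step-ahead conditional mean is
  E[X_{t+1} | X_t, ...] = c + sum_i phi_i X_{t+1-i}.
Substitute known values:
  E[X_{t+1} | ...] = 2 + (-0.14) * (1) + (-0.71) * (5)
                   = -1.6900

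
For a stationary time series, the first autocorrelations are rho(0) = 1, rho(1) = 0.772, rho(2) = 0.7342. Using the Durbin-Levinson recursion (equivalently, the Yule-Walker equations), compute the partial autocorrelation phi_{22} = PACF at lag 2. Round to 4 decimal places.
\phi_{22} = 0.3421

The PACF at lag k is phi_{kk}, the last component of the solution
to the Yule-Walker system G_k phi = r_k where
  (G_k)_{ij} = rho(|i - j|), (r_k)_i = rho(i), i,j = 1..k.
Equivalently, Durbin-Levinson gives phi_{kk} iteratively:
  phi_{11} = rho(1)
  phi_{kk} = [rho(k) - sum_{j=1..k-1} phi_{k-1,j} rho(k-j)]
            / [1 - sum_{j=1..k-1} phi_{k-1,j} rho(j)],
  phi_{k,j} = phi_{k-1,j} - phi_{kk} phi_{k-1,k-j},  j = 1..k-1.
Step k = 1:
  phi_11 = rho(1) = 0.772.
Step k = 2:
  phi_22 = [rho(2) - phi_11 rho(1)] / [1 - phi_11 rho(1)] = [0.7342 - (0.772)(0.772)] / [1 - (0.772)(0.772)]
         = 0.138216 / 0.404016 = 0.3421.
Therefore phi_{22} = 0.3421.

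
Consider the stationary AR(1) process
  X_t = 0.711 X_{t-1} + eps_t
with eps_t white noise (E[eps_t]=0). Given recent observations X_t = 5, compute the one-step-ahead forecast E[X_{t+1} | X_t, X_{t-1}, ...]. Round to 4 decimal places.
E[X_{t+1} \mid \mathcal F_t] = 3.5550

For an AR(p) model X_t = c + sum_i phi_i X_{t-i} + eps_t, the
one-step-ahead conditional mean is
  E[X_{t+1} | X_t, ...] = c + sum_i phi_i X_{t+1-i}.
Substitute known values:
  E[X_{t+1} | ...] = (0.711) * (5)
                   = 3.5550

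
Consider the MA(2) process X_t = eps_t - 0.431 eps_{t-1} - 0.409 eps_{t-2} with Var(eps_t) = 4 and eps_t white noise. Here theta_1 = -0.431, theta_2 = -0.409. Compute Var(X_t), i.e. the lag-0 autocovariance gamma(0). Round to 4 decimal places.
\gamma(0) = 5.4122

For an MA(q) process X_t = eps_t + sum_i theta_i eps_{t-i} with
Var(eps_t) = sigma^2, the variance is
  gamma(0) = sigma^2 * (1 + sum_i theta_i^2).
  sum_i theta_i^2 = (-0.431)^2 + (-0.409)^2 = 0.185761 + 0.167281 = 0.353042.
  gamma(0) = 4 * (1 + 0.353042) = 4 * 1.353042 = 5.412168, which rounds to 5.4122.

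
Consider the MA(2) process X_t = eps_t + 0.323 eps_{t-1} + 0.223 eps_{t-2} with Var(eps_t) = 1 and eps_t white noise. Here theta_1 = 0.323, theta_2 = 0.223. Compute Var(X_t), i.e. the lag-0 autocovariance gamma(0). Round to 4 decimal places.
\gamma(0) = 1.1541

For an MA(q) process X_t = eps_t + sum_i theta_i eps_{t-i} with
Var(eps_t) = sigma^2, the variance is
  gamma(0) = sigma^2 * (1 + sum_i theta_i^2).
  sum_i theta_i^2 = (0.323)^2 + (0.223)^2 = 0.104329 + 0.049729 = 0.154058.
  gamma(0) = 1 * (1 + 0.154058) = 1 * 1.154058 = 1.154058, which rounds to 1.1541.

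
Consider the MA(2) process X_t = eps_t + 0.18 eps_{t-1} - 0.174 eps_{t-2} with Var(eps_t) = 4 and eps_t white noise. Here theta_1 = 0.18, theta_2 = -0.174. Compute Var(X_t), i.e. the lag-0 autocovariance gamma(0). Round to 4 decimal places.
\gamma(0) = 4.2507

For an MA(q) process X_t = eps_t + sum_i theta_i eps_{t-i} with
Var(eps_t) = sigma^2, the variance is
  gamma(0) = sigma^2 * (1 + sum_i theta_i^2).
  sum_i theta_i^2 = (0.18)^2 + (-0.174)^2 = 0.0324 + 0.030276 = 0.062676.
  gamma(0) = 4 * (1 + 0.062676) = 4 * 1.062676 = 4.250704, which rounds to 4.2507.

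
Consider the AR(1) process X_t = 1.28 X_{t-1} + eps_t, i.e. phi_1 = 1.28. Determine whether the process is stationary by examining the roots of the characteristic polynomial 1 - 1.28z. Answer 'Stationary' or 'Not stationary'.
\text{Not stationary}

The AR(p) characteristic polynomial is P(z) = 1 - 1.28z.
Stationarity requires all roots to lie outside the unit circle, i.e. |z| > 1 for every root.
This is linear in z: 1 + (-1.28) z = 0  =>  z = -1/(-1.28) = 0.78125,  |z| = 0.78125.
Moduli of all roots: 0.7812.
All moduli strictly greater than 1? No.
Verdict: Not stationary.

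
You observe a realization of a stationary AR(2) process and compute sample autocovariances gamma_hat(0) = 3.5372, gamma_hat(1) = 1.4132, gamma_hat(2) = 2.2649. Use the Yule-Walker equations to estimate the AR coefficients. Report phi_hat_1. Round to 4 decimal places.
\hat\phi_{1} = 0.1710

The Yule-Walker equations for an AR(p) process read, in matrix form,
  Gamma_p phi = r_p,   with   (Gamma_p)_{ij} = gamma(|i - j|),
                       (r_p)_i = gamma(i),   i,j = 1..p.
Substitute the sample gammas (Toeplitz matrix and right-hand side of size 2):
  Gamma_p = [[3.5372, 1.4132], [1.4132, 3.5372]]
  r_p     = [1.4132, 2.2649]
Written out:
  3.5372 phi_1 + 1.4132 phi_2 = 1.4132
  1.4132 phi_1 + 3.5372 phi_2 = 2.2649
Solve by Cramer's rule:
  det = gamma(0)^2 - gamma(1)^2 = (3.5372)^2 - (1.4132)^2 = 12.51178384 - 1.99713424 = 10.5146496
  phi_hat_1 = [gamma(1) gamma(0) - gamma(1) gamma(2)] / det = [(1.4132)(3.5372) - (1.4132)(2.2649)] / 10.5146496 = 1.79801436 / 10.5146496 = 0.171
  phi_hat_2 = [gamma(0) gamma(2) - gamma(1)^2] / det = [(3.5372)(2.2649) - (1.4132)^2] / 10.5146496 = 6.01427004 / 10.5146496 = 0.572
So phi_hat = [0.1710, 0.5720].
Therefore phi_hat_1 = 0.1710.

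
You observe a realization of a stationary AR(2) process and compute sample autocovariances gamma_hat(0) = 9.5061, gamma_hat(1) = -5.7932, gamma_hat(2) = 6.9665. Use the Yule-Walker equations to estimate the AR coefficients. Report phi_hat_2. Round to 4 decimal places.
\hat\phi_{2} = 0.5750

The Yule-Walker equations for an AR(p) process read, in matrix form,
  Gamma_p phi = r_p,   with   (Gamma_p)_{ij} = gamma(|i - j|),
                       (r_p)_i = gamma(i),   i,j = 1..p.
Substitute the sample gammas (Toeplitz matrix and right-hand side of size 2):
  Gamma_p = [[9.5061, -5.7932], [-5.7932, 9.5061]]
  r_p     = [-5.7932, 6.9665]
Written out:
  9.5061 phi_1 - 5.7932 phi_2 = -5.7932
  -5.7932 phi_1 + 9.5061 phi_2 = 6.9665
Solve by Cramer's rule:
  det = gamma(0)^2 - gamma(1)^2 = (9.5061)^2 - (-5.7932)^2 = 90.36593721 - 33.56116624 = 56.80477097
  phi_hat_1 = [gamma(1) gamma(0) - gamma(1) gamma(2)] / det = [(-5.7932)(9.5061) - (-5.7932)(6.9665)] / 56.80477097 = -14.71241072 / 56.80477097 = -0.259
  phi_hat_2 = [gamma(0) gamma(2) - gamma(1)^2] / det = [(9.5061)(6.9665) - (-5.7932)^2] / 56.80477097 = 32.66307941 / 56.80477097 = 0.575
So phi_hat = [-0.2590, 0.5750].
Therefore phi_hat_2 = 0.5750.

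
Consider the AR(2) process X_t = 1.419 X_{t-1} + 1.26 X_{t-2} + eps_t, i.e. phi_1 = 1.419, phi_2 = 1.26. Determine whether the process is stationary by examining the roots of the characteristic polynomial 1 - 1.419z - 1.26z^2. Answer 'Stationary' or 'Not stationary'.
\text{Not stationary}

The AR(p) characteristic polynomial is P(z) = 1 - 1.419z - 1.26z^2.
Stationarity requires all roots to lie outside the unit circle, i.e. |z| > 1 for every root.
Set 1 + (-1.419) z + (-1.26) z^2 = 0, i.e. a z^2 + b z + c = 0 with a = -1.26, b = -1.419, c = 1.
Discriminant D = b^2 - 4ac = (-1.419)^2 - 4*(-1.26)*1 = 2.013561 - (-5.04) = 7.053561.
D >= 0, so the roots are real: z = (-b +/- sqrt(D)) / (2a) = (1.419 +/- 2.655854) / (-2.52).
  z_1 = (1.419 + 2.655854) / (-2.52) = -1.617,   |z_1| = 1.617.
  z_2 = (1.419 - 2.655854) / (-2.52) = 0.4908,   |z_2| = 0.4908.
Moduli of all roots: 1.6170, 0.4908.
All moduli strictly greater than 1? No.
Verdict: Not stationary.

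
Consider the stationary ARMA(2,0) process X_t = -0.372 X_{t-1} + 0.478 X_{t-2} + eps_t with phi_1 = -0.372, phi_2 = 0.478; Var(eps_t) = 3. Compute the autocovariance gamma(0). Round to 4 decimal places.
\gamma(0) = 7.9011

Multiply the model equation by X_{t-k} and take expectations. With theta_0 = psi_0 = 1 and psi_j the MA(infinity) weights, this gives
  gamma(k) - sum_i phi_i gamma(k-i) = c_k,
  c_k = sigma^2 * sum_{j=k..q} theta_j psi_{j-k}   (c_k = 0 for k > q),
using gamma(-m) = gamma(m).
Pure AR (q = 0): c_0 = sigma^2 = 3, c_k = 0 for k >= 1.
Equations for k = 0, 1, 2 (AR order 2, c_2 = 0):
  (E0) gamma(0) = phi_1 gamma(1) + phi_2 gamma(2) + c_0
  (E1) gamma(1) = phi_1 gamma(0) + phi_2 gamma(1) + c_1
  (E2) gamma(2) = phi_1 gamma(1) + phi_2 gamma(0)
From (E1): gamma(1) = A gamma(0) + B with
  A = phi_1 / (1 - phi_2) = -0.372 / 0.522 = -0.712644,   B = c_1 / (1 - phi_2) = 0 / 0.522 = 0.
Insert (E2) into (E0): gamma(0) (1 - phi_2^2) = phi_1 (1 + phi_2) gamma(1) + c_0.
  phi_1 (1 + phi_2) = (-0.372)(1.478) = -0.549816,   1 - phi_2^2 = 0.771516.
Replace gamma(1) by A gamma(0) + B and collect gamma(0):
  gamma(0) [0.771516 - (-0.549816)(-0.712644)] = c_0 = 3
  gamma(0) * 0.379693 = 3
  gamma(0) = 3 / 0.379693 = 7.901118.
Therefore gamma(0) = 7.9011 (to 4 decimal places).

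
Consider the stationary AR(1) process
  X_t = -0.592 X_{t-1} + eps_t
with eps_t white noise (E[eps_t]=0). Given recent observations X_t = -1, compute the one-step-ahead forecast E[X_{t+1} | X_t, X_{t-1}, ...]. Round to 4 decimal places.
E[X_{t+1} \mid \mathcal F_t] = 0.5920

For an AR(p) model X_t = c + sum_i phi_i X_{t-i} + eps_t, the
one-step-ahead conditional mean is
  E[X_{t+1} | X_t, ...] = c + sum_i phi_i X_{t+1-i}.
Substitute known values:
  E[X_{t+1} | ...] = (-0.592) * (-1)
                   = 0.5920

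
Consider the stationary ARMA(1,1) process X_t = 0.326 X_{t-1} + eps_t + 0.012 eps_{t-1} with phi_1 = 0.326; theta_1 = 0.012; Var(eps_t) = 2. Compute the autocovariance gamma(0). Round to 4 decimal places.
\gamma(0) = 2.2557

Multiply the model equation by X_{t-k} and take expectations. With theta_0 = psi_0 = 1 and psi_j the MA(infinity) weights, this gives
  gamma(k) - sum_i phi_i gamma(k-i) = c_k,
  c_k = sigma^2 * sum_{j=k..q} theta_j psi_{j-k}   (c_k = 0 for k > q),
using gamma(-m) = gamma(m).
psi-weights needed (psi_j = theta_j + sum_i phi_i psi_{j-i}):
  psi_1 = theta_1 + phi_1 = 0.012 + (0.326) = 0.338
Right-hand sides:
  c_0 = sigma^2 (1 + theta_1 psi_1) = 2 * (1 + (0.012)(0.338)) = 2 * 1.004056 = 2.008112
  c_1 = sigma^2 theta_1 = 2 * (0.012) = 0.024
  c_2 = 0
Equations for k = 0 and k = 1 (AR order 1):
  gamma(0) = phi_1 gamma(1) + c_0
  gamma(1) = phi_1 gamma(0) + c_1
Substituting the second into the first: gamma(0) (1 - phi_1^2) = c_0 + phi_1 c_1, so
  gamma(0) = (c_0 + phi_1 c_1) / (1 - phi_1^2) = (2.008112 + (0.326)(0.024)) / (1 - (0.326)^2) = 2.015936 / 0.893724 = 2.255658.
Therefore gamma(0) = 2.2557 (to 4 decimal places).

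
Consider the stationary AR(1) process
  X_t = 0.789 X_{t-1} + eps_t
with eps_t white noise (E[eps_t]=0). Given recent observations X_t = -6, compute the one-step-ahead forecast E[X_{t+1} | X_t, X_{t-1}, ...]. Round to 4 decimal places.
E[X_{t+1} \mid \mathcal F_t] = -4.7340

For an AR(p) model X_t = c + sum_i phi_i X_{t-i} + eps_t, the
one-step-ahead conditional mean is
  E[X_{t+1} | X_t, ...] = c + sum_i phi_i X_{t+1-i}.
Substitute known values:
  E[X_{t+1} | ...] = (0.789) * (-6)
                   = -4.7340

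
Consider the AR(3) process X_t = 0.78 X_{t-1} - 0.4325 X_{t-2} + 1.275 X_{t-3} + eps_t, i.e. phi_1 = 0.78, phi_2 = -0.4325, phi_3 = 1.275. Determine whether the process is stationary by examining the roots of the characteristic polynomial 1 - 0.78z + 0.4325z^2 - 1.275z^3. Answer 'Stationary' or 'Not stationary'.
\text{Not stationary}

The AR(p) characteristic polynomial is P(z) = 1 - 0.78z + 0.4325z^2 - 1.275z^3.
Stationarity requires all roots to lie outside the unit circle, i.e. |z| > 1 for every root.
Degree 3: look for a simple real root z0 first, then factor out (1 - z/z0) and solve the remaining quadratic.
Testing z0 = 0.8: P(0.8) = 1 + (-0.78)(0.8) + (0.4325)(0.8)^2 + (-1.275)(0.8)^3
  = 1 + (-0.624) + (0.2768) + (-0.6528) = 0.  So z_0 = 0.8 is a root, |z_0| = 0.8.
Divide out the factor (1 - 1.25 z) = (1 - z/z0) (since 1/z0 = 1.25):
  P(z) = (1 - 1.25 z)(1 + (0.47) z + (1.02) z^2)
  [check: z-coef 0.47 - (1.25) = -0.78; z^2-coef 1.02 - (1.25)(0.47) = 0.4325; z^3-coef -(1.25)(1.02) = -1.275.]
Remaining roots from the quadratic factor 1 + (0.47) z + (1.02) z^2:
  Set 1 + (0.47) z + (1.02) z^2 = 0, i.e. a z^2 + b z + c = 0 with a = 1.02, b = 0.47, c = 1.
  Discriminant D = b^2 - 4ac = (0.47)^2 - 4*(1.02)*1 = 0.2209 - (4.08) = -3.8591.
  D < 0, so the roots are the complex-conjugate pair z = (-b +/- i sqrt(-D)) / (2a) = -0.2304 +/- 0.963i.
  For a conjugate pair |z|^2 = z * conj(z) = (product of roots) = c/a = 1/(1.02) = 0.980392, so |z| = sqrt(0.980392) = 0.9901 for both roots.
Moduli of all roots: 0.8000, 0.9901, 0.9901.
All moduli strictly greater than 1? No.
Verdict: Not stationary.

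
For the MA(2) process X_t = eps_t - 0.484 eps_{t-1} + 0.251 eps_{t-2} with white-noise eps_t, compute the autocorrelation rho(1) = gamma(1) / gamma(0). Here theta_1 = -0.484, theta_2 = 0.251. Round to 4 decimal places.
\rho(1) = -0.4667

For an MA(q) process with theta_0 = 1, the autocovariance is
  gamma(k) = sigma^2 * sum_{i=0..q-k} theta_i * theta_{i+k},
and rho(k) = gamma(k) / gamma(0). Sigma^2 cancels.
  numerator   = (1)*(-0.484) + (-0.484)*(0.251) = -0.605484.
  denominator = (1)^2 + (-0.484)^2 + (0.251)^2 = 1.297257.
  rho(1) = -0.605484 / 1.297257 = -0.4667.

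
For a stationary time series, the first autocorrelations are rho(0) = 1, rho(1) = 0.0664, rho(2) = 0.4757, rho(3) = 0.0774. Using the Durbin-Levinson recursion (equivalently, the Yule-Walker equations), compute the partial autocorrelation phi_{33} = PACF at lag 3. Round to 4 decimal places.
\phi_{33} = 0.0380

The PACF at lag k is phi_{kk}, the last component of the solution
to the Yule-Walker system G_k phi = r_k where
  (G_k)_{ij} = rho(|i - j|), (r_k)_i = rho(i), i,j = 1..k.
Equivalently, Durbin-Levinson gives phi_{kk} iteratively:
  phi_{11} = rho(1)
  phi_{kk} = [rho(k) - sum_{j=1..k-1} phi_{k-1,j} rho(k-j)]
            / [1 - sum_{j=1..k-1} phi_{k-1,j} rho(j)],
  phi_{k,j} = phi_{k-1,j} - phi_{kk} phi_{k-1,k-j},  j = 1..k-1.
Step k = 1:
  phi_11 = rho(1) = 0.0664.
Step k = 2:
  phi_22 = [rho(2) - phi_11 rho(1)] / [1 - phi_11 rho(1)] = [0.4757 - (0.0664)(0.0664)] / [1 - (0.0664)(0.0664)]
         = 0.47129104 / 0.99559104 = 0.473378.
  Update: phi_21 = phi_11 - phi_22 phi_11 = 0.0664 - (0.473378)(0.0664) = 0.034968.
Step k = 3:
  phi_33 = [rho(3) - phi_21 rho(2) - phi_22 rho(1)] / [1 - phi_21 rho(1) - phi_22 rho(2)]
    numerator   = 0.0774 - (0.034968)(0.4757) - (0.473378)(0.0664) = 0.02933356
    denominator = 1 - (0.034968)(0.0664) - (0.473378)(0.4757) = 0.77249216
  phi_33 = 0.02933356 / 0.77249216 = 0.038.
Therefore phi_{33} = 0.0380.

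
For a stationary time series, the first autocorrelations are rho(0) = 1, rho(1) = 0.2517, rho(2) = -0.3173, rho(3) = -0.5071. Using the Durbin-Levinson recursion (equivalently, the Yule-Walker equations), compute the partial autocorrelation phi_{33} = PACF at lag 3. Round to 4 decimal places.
\phi_{33} = -0.3740

The PACF at lag k is phi_{kk}, the last component of the solution
to the Yule-Walker system G_k phi = r_k where
  (G_k)_{ij} = rho(|i - j|), (r_k)_i = rho(i), i,j = 1..k.
Equivalently, Durbin-Levinson gives phi_{kk} iteratively:
  phi_{11} = rho(1)
  phi_{kk} = [rho(k) - sum_{j=1..k-1} phi_{k-1,j} rho(k-j)]
            / [1 - sum_{j=1..k-1} phi_{k-1,j} rho(j)],
  phi_{k,j} = phi_{k-1,j} - phi_{kk} phi_{k-1,k-j},  j = 1..k-1.
Step k = 1:
  phi_11 = rho(1) = 0.2517.
Step k = 2:
  phi_22 = [rho(2) - phi_11 rho(1)] / [1 - phi_11 rho(1)] = [-0.3173 - (0.2517)(0.2517)] / [1 - (0.2517)(0.2517)]
         = -0.38065289 / 0.93664711 = -0.406399.
  Update: phi_21 = phi_11 - phi_22 phi_11 = 0.2517 - (-0.406399)(0.2517) = 0.353991.
Step k = 3:
  phi_33 = [rho(3) - phi_21 rho(2) - phi_22 rho(1)] / [1 - phi_21 rho(1) - phi_22 rho(2)]
    numerator   = -0.5071 - (0.353991)(-0.3173) - (-0.406399)(0.2517) = -0.29248799
    denominator = 1 - (0.353991)(0.2517) - (-0.406399)(-0.3173) = 0.78194998
  phi_33 = -0.29248799 / 0.78194998 = -0.374.
Therefore phi_{33} = -0.3740.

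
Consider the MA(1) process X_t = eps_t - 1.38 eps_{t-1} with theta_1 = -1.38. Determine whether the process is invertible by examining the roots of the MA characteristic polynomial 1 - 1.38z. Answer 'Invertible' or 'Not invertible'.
\text{Not invertible}

The MA(q) characteristic polynomial is P(z) = 1 - 1.38z.
Invertibility requires all roots to lie outside the unit circle, i.e. |z| > 1 for every root.
This is linear in z: 1 + (-1.38) z = 0  =>  z = -1/(-1.38) = 0.724638,  |z| = 0.724638.
Moduli of all roots: 0.7246.
All moduli strictly greater than 1? No.
Verdict: Not invertible.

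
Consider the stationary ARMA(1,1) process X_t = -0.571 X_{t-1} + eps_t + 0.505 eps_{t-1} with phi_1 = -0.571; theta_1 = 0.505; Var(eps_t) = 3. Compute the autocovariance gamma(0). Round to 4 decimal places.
\gamma(0) = 3.0194

Multiply the model equation by X_{t-k} and take expectations. With theta_0 = psi_0 = 1 and psi_j the MA(infinity) weights, this gives
  gamma(k) - sum_i phi_i gamma(k-i) = c_k,
  c_k = sigma^2 * sum_{j=k..q} theta_j psi_{j-k}   (c_k = 0 for k > q),
using gamma(-m) = gamma(m).
psi-weights needed (psi_j = theta_j + sum_i phi_i psi_{j-i}):
  psi_1 = theta_1 + phi_1 = 0.505 + (-0.571) = -0.066
Right-hand sides:
  c_0 = sigma^2 (1 + theta_1 psi_1) = 3 * (1 + (0.505)(-0.066)) = 3 * 0.96667 = 2.90001
  c_1 = sigma^2 theta_1 = 3 * (0.505) = 1.515
  c_2 = 0
Equations for k = 0 and k = 1 (AR order 1):
  gamma(0) = phi_1 gamma(1) + c_0
  gamma(1) = phi_1 gamma(0) + c_1
Substituting the second into the first: gamma(0) (1 - phi_1^2) = c_0 + phi_1 c_1, so
  gamma(0) = (c_0 + phi_1 c_1) / (1 - phi_1^2) = (2.90001 + (-0.571)(1.515)) / (1 - (-0.571)^2) = 2.034945 / 0.673959 = 3.01939.
Therefore gamma(0) = 3.0194 (to 4 decimal places).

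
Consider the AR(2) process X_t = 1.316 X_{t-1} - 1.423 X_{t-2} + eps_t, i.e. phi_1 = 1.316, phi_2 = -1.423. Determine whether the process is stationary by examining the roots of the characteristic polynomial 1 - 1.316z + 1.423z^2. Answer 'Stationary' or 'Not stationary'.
\text{Not stationary}

The AR(p) characteristic polynomial is P(z) = 1 - 1.316z + 1.423z^2.
Stationarity requires all roots to lie outside the unit circle, i.e. |z| > 1 for every root.
Set 1 + (-1.316) z + (1.423) z^2 = 0, i.e. a z^2 + b z + c = 0 with a = 1.423, b = -1.316, c = 1.
Discriminant D = b^2 - 4ac = (-1.316)^2 - 4*(1.423)*1 = 1.731856 - (5.692) = -3.960144.
D < 0, so the roots are the complex-conjugate pair z = (-b +/- i sqrt(-D)) / (2a) = 0.4624 +/- 0.6992i.
For a conjugate pair |z|^2 = z * conj(z) = (product of roots) = c/a = 1/(1.423) = 0.702741, so |z| = sqrt(0.702741) = 0.8383 for both roots.
Moduli of all roots: 0.8383, 0.8383.
All moduli strictly greater than 1? No.
Verdict: Not stationary.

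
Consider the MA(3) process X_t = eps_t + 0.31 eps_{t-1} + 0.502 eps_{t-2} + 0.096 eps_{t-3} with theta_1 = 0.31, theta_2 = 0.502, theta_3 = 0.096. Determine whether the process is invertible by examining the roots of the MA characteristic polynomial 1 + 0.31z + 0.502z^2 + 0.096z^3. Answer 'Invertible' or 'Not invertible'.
\text{Invertible}

The MA(q) characteristic polynomial is P(z) = 1 + 0.31z + 0.502z^2 + 0.096z^3.
Invertibility requires all roots to lie outside the unit circle, i.e. |z| > 1 for every root.
Degree 3: look for a simple real root z0 first, then factor out (1 - z/z0) and solve the remaining quadratic.
Testing z0 = -5: P(-5) = 1 + (0.31)(-5) + (0.502)(-5)^2 + (0.096)(-5)^3
  = 1 + (-1.55) + (12.55) + (-12) = 0.  So z_0 = -5 is a root, |z_0| = 5.
Divide out the factor (1 + 0.2 z) = (1 - z/z0) (since 1/z0 = -0.2):
  P(z) = (1 + 0.2 z)(1 + (0.11) z + (0.48) z^2)
  [check: z-coef 0.11 - (-0.2) = 0.31; z^2-coef 0.48 - (-0.2)(0.11) = 0.502; z^3-coef -(-0.2)(0.48) = 0.096.]
Remaining roots from the quadratic factor 1 + (0.11) z + (0.48) z^2:
  Set 1 + (0.11) z + (0.48) z^2 = 0, i.e. a z^2 + b z + c = 0 with a = 0.48, b = 0.11, c = 1.
  Discriminant D = b^2 - 4ac = (0.11)^2 - 4*(0.48)*1 = 0.0121 - (1.92) = -1.9079.
  D < 0, so the roots are the complex-conjugate pair z = (-b +/- i sqrt(-D)) / (2a) = -0.1146 +/- 1.4388i.
  For a conjugate pair |z|^2 = z * conj(z) = (product of roots) = c/a = 1/(0.48) = 2.083333, so |z| = sqrt(2.083333) = 1.4434 for both roots.
Moduli of all roots: 5.0000, 1.4434, 1.4434.
All moduli strictly greater than 1? Yes.
Verdict: Invertible.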